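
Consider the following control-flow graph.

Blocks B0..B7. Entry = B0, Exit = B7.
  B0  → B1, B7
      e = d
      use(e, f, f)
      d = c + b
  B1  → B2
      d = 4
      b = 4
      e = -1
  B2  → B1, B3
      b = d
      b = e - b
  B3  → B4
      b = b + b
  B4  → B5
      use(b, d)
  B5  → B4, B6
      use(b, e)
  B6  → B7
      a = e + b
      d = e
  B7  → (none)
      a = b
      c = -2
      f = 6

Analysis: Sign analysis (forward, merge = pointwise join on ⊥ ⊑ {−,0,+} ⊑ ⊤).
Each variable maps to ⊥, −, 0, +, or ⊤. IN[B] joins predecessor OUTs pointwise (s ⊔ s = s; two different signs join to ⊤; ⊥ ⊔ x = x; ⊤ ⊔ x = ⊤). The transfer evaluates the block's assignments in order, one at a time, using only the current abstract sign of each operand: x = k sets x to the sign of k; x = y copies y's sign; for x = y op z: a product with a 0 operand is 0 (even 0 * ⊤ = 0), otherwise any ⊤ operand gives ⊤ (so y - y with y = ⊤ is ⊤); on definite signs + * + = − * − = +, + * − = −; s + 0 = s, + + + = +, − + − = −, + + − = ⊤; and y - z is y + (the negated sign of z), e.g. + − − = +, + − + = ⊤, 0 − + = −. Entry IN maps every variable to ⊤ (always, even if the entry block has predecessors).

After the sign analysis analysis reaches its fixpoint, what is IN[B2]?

Answer: {a: ⊤, b: +, c: ⊤, d: +, e: -, f: ⊤}

Trace:
Per-block solution:
  B0:   IN=(all ⊤)   OUT=(all ⊤)
  B1:   IN=(all ⊤)   OUT={b:+, d:+, e:-; rest ⊤}
  B2:   IN={b:+, d:+, e:-; rest ⊤}   OUT={b:-, d:+, e:-; rest ⊤}
  B3:   IN={b:-, d:+, e:-; rest ⊤}   OUT={b:-, d:+, e:-; rest ⊤}
  B4:   IN={b:-, d:+, e:-; rest ⊤}   OUT={b:-, d:+, e:-; rest ⊤}
  B5:   IN={b:-, d:+, e:-; rest ⊤}   OUT={b:-, d:+, e:-; rest ⊤}
  B6:   IN={b:-, d:+, e:-; rest ⊤}   OUT={a:-, b:-, d:-, e:-; rest ⊤}
  B7:   IN=(all ⊤)   OUT={c:-, f:+; rest ⊤}

Merge at B2: IN[B2] = OUT[B1] = {a: ⊤, b: +, c: ⊤, d: +, e: -, f: ⊤}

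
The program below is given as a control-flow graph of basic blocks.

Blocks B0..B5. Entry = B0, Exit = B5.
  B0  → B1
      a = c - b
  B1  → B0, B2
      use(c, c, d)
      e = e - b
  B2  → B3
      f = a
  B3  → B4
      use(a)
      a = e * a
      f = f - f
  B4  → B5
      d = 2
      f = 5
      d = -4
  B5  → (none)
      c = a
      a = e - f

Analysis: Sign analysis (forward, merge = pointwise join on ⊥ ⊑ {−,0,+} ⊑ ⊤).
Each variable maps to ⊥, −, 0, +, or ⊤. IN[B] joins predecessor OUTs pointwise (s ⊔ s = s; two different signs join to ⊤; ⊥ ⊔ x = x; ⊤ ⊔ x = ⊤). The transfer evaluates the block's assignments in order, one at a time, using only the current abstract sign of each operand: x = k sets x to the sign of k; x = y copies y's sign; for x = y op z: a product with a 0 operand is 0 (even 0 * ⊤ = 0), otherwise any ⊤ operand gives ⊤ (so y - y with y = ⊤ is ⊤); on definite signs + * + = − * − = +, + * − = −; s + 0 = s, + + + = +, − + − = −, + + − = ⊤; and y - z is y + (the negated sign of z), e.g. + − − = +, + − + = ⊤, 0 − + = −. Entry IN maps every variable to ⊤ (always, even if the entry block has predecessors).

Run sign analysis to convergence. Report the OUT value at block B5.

Per-block solution:
  B0:   IN=(all ⊤)   OUT=(all ⊤)
  B1:   IN=(all ⊤)   OUT=(all ⊤)
  B2:   IN=(all ⊤)   OUT=(all ⊤)
  B3:   IN=(all ⊤)   OUT=(all ⊤)
  B4:   IN=(all ⊤)   OUT={d:-, f:+; rest ⊤}
  B5:   IN={d:-, f:+; rest ⊤}   OUT={d:-, f:+; rest ⊤}

Merge at B5: IN[B5] = OUT[B4] = {a: ⊤, b: ⊤, c: ⊤, d: -, e: ⊤, f: +}
Applying B5's transfer function to that IN value gives OUT[B5] (row B5 above).

Answer: {a: ⊤, b: ⊤, c: ⊤, d: -, e: ⊤, f: +}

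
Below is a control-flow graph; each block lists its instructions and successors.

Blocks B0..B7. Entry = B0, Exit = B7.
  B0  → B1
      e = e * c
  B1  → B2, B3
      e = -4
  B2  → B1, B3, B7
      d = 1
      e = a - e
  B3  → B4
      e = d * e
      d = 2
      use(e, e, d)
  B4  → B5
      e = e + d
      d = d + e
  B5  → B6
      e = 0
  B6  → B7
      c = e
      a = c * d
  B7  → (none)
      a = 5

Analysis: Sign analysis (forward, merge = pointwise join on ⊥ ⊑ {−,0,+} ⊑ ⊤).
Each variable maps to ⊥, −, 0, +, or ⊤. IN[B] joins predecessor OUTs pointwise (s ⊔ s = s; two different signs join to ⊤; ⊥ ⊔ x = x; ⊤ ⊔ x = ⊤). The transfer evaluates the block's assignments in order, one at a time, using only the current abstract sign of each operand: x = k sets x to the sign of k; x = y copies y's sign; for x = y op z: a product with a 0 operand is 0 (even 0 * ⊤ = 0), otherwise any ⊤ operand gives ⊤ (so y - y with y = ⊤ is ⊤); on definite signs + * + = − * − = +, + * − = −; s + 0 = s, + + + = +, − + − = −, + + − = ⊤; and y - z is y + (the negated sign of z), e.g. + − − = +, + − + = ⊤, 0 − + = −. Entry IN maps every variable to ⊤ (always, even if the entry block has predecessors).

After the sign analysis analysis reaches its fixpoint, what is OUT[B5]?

Converged values:
  B0:   IN=(all ⊤)   OUT=(all ⊤)
  B1:   IN=(all ⊤)   OUT={e:-; rest ⊤}
  B2:   IN={e:-; rest ⊤}   OUT={d:+; rest ⊤}
  B3:   IN=(all ⊤)   OUT={d:+; rest ⊤}
  B4:   IN={d:+; rest ⊤}   OUT=(all ⊤)
  B5:   IN=(all ⊤)   OUT={e:0; rest ⊤}
  B6:   IN={e:0; rest ⊤}   OUT={a:0, c:0, e:0; rest ⊤}
  B7:   IN=(all ⊤)   OUT={a:+; rest ⊤}

Merge at B5: IN[B5] = OUT[B4] = {a: ⊤, b: ⊤, c: ⊤, d: ⊤, e: ⊤, f: ⊤}
Applying B5's transfer function to that IN value gives OUT[B5] (row B5 above).

Answer: {a: ⊤, b: ⊤, c: ⊤, d: ⊤, e: 0, f: ⊤}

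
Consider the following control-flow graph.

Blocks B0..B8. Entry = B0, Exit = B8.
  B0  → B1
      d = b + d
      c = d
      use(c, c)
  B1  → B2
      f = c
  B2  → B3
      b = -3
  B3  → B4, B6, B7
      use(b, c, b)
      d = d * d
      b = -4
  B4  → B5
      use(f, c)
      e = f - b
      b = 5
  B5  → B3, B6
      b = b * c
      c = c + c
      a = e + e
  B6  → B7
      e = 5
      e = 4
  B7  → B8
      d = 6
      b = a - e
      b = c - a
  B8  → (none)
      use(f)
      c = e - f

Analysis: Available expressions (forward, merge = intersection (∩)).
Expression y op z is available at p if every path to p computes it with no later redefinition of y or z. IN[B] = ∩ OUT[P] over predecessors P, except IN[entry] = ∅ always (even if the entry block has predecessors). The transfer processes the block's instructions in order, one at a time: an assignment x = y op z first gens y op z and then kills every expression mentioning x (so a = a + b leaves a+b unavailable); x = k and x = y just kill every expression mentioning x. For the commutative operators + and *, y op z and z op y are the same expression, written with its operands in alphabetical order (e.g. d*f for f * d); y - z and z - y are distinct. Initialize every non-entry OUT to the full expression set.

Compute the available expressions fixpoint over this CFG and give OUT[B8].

Fixpoint table:
  B0: | IN={} | OUT={}
  B1: | IN={} | OUT={}
  B2: | IN={} | OUT={}
  B3: | IN={} | OUT={}
  B4: | IN={} | OUT={}
  B5: | IN={} | OUT={e+e}
  B6: | IN={} | OUT={}
  B7: | IN={} | OUT={a-e, c-a}
  B8: | IN={a-e, c-a} | OUT={a-e, e-f}

Merge at B8: IN[B8] = OUT[B7] = {a-e, c-a}
Applying B8's transfer function to that IN value gives OUT[B8] (row B8 above).

Answer: {a-e, e-f}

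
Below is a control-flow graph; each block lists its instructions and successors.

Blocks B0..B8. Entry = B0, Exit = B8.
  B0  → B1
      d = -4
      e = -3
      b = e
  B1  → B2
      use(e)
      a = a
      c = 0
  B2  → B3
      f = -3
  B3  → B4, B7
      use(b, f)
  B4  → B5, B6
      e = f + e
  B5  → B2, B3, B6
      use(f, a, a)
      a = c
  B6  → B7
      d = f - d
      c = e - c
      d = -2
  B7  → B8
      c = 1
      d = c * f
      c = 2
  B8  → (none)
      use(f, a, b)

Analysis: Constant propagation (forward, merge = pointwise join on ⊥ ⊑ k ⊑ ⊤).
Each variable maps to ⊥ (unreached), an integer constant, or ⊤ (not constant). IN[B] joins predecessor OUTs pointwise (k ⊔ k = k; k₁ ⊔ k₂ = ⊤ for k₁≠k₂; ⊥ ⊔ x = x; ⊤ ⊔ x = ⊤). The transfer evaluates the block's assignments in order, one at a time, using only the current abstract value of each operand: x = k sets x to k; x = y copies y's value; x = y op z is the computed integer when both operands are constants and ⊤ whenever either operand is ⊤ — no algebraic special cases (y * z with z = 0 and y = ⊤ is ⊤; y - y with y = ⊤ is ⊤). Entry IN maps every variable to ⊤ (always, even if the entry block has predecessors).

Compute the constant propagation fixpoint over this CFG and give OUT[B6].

Converged values:
  B0:  IN=(all ⊤)  OUT={b:-3, d:-4, e:-3; rest ⊤}
  B1:  IN={b:-3, d:-4, e:-3; rest ⊤}  OUT={b:-3, c:0, d:-4, e:-3; rest ⊤}
  B2:  IN={b:-3, c:0, d:-4; rest ⊤}  OUT={b:-3, c:0, d:-4, f:-3; rest ⊤}
  B3:  IN={b:-3, c:0, d:-4, f:-3; rest ⊤}  OUT={b:-3, c:0, d:-4, f:-3; rest ⊤}
  B4:  IN={b:-3, c:0, d:-4, f:-3; rest ⊤}  OUT={b:-3, c:0, d:-4, f:-3; rest ⊤}
  B5:  IN={b:-3, c:0, d:-4, f:-3; rest ⊤}  OUT={a:0, b:-3, c:0, d:-4, f:-3; rest ⊤}
  B6:  IN={b:-3, c:0, d:-4, f:-3; rest ⊤}  OUT={b:-3, d:-2, f:-3; rest ⊤}
  B7:  IN={b:-3, f:-3; rest ⊤}  OUT={b:-3, c:2, d:-3, f:-3; rest ⊤}
  B8:  IN={b:-3, c:2, d:-3, f:-3; rest ⊤}  OUT={b:-3, c:2, d:-3, f:-3; rest ⊤}

Merge at B6: IN[B6] = OUT[B4] ⊔ OUT[B5] = {a: ⊤, b: -3, c: 0, d: -4, e: ⊤, f: -3}
Applying B6's transfer function to that IN value gives OUT[B6] (row B6 above).

Answer: {a: ⊤, b: -3, c: ⊤, d: -2, e: ⊤, f: -3}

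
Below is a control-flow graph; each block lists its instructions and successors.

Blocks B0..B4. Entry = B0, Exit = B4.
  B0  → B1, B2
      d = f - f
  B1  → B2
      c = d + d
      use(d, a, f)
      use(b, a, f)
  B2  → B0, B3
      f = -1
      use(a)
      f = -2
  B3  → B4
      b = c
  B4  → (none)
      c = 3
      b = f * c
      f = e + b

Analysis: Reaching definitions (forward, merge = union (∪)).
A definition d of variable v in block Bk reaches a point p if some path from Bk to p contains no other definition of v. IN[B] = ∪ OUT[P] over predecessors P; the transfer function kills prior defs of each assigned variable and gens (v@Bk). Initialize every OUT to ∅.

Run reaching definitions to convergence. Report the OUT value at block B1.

Answer: {c@B1, d@B0, f@B2}

Trace:
Per-block solution:
  B0:  IN={c@B1, d@B0, f@B2}  OUT={c@B1, d@B0, f@B2}
  B1:  IN={c@B1, d@B0, f@B2}  OUT={c@B1, d@B0, f@B2}
  B2:  IN={c@B1, d@B0, f@B2}  OUT={c@B1, d@B0, f@B2}
  B3:  IN={c@B1, d@B0, f@B2}  OUT={b@B3, c@B1, d@B0, f@B2}
  B4:  IN={b@B3, c@B1, d@B0, f@B2}  OUT={b@B4, c@B4, d@B0, f@B4}

Merge at B1: IN[B1] = OUT[B0] = {c@B1, d@B0, f@B2}
Applying B1's transfer function to that IN value gives OUT[B1] (row B1 above).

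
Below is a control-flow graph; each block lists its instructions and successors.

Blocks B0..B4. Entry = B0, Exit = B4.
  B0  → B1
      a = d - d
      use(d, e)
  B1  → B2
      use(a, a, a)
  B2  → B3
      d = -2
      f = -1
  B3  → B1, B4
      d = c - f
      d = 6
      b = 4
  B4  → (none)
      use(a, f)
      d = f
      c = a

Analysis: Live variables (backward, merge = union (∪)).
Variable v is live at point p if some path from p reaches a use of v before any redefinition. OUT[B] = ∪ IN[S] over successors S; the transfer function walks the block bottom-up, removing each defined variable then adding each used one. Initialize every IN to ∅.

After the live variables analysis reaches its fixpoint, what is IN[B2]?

Answer: {a, c}

Trace:
Fixpoint table:
  B0:   IN={c, d, e}   OUT={a, c}
  B1:   IN={a, c}   OUT={a, c}
  B2:   IN={a, c}   OUT={a, c, f}
  B3:   IN={a, c, f}   OUT={a, c, f}
  B4:   IN={a, f}   OUT={}

Merge at B2: OUT[B2] = IN[B3] = {a, c, f}
Applying B2's transfer function to that OUT value gives IN[B2] (row B2 above).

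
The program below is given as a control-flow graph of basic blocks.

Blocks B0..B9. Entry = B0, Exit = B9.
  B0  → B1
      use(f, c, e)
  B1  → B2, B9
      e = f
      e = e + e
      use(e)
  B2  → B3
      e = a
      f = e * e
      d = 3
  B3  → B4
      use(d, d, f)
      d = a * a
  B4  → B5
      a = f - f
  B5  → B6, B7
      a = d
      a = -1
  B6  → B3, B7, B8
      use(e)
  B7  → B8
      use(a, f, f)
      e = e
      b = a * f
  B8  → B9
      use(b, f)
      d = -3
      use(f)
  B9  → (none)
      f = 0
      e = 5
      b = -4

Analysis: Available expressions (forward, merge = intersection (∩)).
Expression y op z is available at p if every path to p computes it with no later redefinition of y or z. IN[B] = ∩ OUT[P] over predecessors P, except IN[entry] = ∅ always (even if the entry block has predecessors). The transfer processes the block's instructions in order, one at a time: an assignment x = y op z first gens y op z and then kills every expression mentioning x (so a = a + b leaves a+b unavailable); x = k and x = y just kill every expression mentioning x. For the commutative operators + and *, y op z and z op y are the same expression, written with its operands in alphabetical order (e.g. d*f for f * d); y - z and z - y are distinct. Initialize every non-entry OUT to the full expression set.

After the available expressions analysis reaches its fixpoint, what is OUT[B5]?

Answer: {e*e, f-f}

Working:
Converged values:
  B0: | IN={} | OUT={}
  B1: | IN={} | OUT={}
  B2: | IN={} | OUT={e*e}
  B3: | IN={e*e} | OUT={a*a, e*e}
  B4: | IN={a*a, e*e} | OUT={e*e, f-f}
  B5: | IN={e*e, f-f} | OUT={e*e, f-f}
  B6: | IN={e*e, f-f} | OUT={e*e, f-f}
  B7: | IN={e*e, f-f} | OUT={a*f, f-f}
  B8: | IN={f-f} | OUT={f-f}
  B9: | IN={} | OUT={}

Merge at B5: IN[B5] = OUT[B4] = {e*e, f-f}
Applying B5's transfer function to that IN value gives OUT[B5] (row B5 above).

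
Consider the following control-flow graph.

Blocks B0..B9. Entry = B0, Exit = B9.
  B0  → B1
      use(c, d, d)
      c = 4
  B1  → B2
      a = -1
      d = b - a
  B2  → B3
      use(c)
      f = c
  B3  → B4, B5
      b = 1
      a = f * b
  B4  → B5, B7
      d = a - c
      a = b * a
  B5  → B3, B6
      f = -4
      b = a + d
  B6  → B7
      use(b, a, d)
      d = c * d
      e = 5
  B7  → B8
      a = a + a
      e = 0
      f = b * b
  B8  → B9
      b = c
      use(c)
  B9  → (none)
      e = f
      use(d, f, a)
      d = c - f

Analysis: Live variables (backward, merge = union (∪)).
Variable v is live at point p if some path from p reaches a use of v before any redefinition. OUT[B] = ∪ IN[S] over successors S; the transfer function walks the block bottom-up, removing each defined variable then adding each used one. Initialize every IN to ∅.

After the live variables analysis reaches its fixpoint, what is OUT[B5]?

Converged values:
  B0:  IN={b, c, d}  OUT={b, c}
  B1:  IN={b, c}  OUT={c, d}
  B2:  IN={c, d}  OUT={c, d, f}
  B3:  IN={c, d, f}  OUT={a, b, c, d}
  B4:  IN={a, b, c}  OUT={a, b, c, d}
  B5:  IN={a, c, d}  OUT={a, b, c, d, f}
  B6:  IN={a, b, c, d}  OUT={a, b, c, d}
  B7:  IN={a, b, c, d}  OUT={a, c, d, f}
  B8:  IN={a, c, d, f}  OUT={a, c, d, f}
  B9:  IN={a, c, d, f}  OUT={}

Merge at B5: OUT[B5] = IN[B3] ⊔ IN[B6] = {a, b, c, d, f}

Answer: {a, b, c, d, f}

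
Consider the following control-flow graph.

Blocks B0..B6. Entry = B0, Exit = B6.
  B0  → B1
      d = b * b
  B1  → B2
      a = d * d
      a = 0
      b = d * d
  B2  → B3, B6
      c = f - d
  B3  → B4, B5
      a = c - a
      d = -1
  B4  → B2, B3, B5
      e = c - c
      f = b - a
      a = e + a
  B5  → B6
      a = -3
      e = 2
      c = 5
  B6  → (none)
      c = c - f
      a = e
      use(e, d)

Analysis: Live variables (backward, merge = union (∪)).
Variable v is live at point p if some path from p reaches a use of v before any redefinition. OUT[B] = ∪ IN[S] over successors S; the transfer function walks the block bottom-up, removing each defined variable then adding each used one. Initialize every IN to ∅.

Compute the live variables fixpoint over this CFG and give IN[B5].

Per-block solution:
  B0:  IN={b, e, f}  OUT={d, e, f}
  B1:  IN={d, e, f}  OUT={a, b, d, e, f}
  B2:  IN={a, b, d, e, f}  OUT={a, b, c, d, e, f}
  B3:  IN={a, b, c, f}  OUT={a, b, c, d, f}
  B4:  IN={a, b, c, d}  OUT={a, b, c, d, e, f}
  B5:  IN={d, f}  OUT={c, d, e, f}
  B6:  IN={c, d, e, f}  OUT={}

Merge at B5: OUT[B5] = IN[B6] = {c, d, e, f}
Applying B5's transfer function to that OUT value gives IN[B5] (row B5 above).

Answer: {d, f}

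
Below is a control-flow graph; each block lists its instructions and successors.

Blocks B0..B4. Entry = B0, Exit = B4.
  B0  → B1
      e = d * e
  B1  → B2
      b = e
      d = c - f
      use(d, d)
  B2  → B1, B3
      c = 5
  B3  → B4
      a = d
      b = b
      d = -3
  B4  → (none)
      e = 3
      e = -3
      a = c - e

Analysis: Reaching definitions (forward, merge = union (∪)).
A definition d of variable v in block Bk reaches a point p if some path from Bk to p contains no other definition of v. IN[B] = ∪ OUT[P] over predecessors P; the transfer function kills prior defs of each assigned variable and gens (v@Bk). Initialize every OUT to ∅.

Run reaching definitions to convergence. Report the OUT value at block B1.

Fixpoint table:
  B0: | IN={} | OUT={e@B0}
  B1: | IN={b@B1, c@B2, d@B1, e@B0} | OUT={b@B1, c@B2, d@B1, e@B0}
  B2: | IN={b@B1, c@B2, d@B1, e@B0} | OUT={b@B1, c@B2, d@B1, e@B0}
  B3: | IN={b@B1, c@B2, d@B1, e@B0} | OUT={a@B3, b@B3, c@B2, d@B3, e@B0}
  B4: | IN={a@B3, b@B3, c@B2, d@B3, e@B0} | OUT={a@B4, b@B3, c@B2, d@B3, e@B4}

Merge at B1: IN[B1] = OUT[B0] ⊔ OUT[B2] = {b@B1, c@B2, d@B1, e@B0}
Applying B1's transfer function to that IN value gives OUT[B1] (row B1 above).

Answer: {b@B1, c@B2, d@B1, e@B0}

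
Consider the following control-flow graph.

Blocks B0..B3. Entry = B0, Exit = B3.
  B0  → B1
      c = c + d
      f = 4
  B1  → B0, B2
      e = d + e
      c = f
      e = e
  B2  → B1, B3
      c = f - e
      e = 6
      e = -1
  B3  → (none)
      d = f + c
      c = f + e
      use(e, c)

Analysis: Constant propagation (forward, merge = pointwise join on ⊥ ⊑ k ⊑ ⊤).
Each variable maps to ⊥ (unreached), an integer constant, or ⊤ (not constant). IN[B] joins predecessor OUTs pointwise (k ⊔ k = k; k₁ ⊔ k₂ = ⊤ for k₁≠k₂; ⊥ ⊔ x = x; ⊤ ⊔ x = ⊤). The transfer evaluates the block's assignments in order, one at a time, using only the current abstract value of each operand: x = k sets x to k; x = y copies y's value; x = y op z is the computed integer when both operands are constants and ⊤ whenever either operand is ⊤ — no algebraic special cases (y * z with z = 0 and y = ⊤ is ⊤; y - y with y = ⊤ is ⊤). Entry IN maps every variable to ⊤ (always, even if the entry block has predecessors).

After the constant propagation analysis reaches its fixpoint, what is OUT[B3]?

Answer: {a: ⊤, b: ⊤, c: 3, d: ⊤, e: -1, f: 4}

Working:
Fixpoint table:
  B0: | IN=(all ⊤) | OUT={f:4; rest ⊤}
  B1: | IN={f:4; rest ⊤} | OUT={c:4, f:4; rest ⊤}
  B2: | IN={c:4, f:4; rest ⊤} | OUT={e:-1, f:4; rest ⊤}
  B3: | IN={e:-1, f:4; rest ⊤} | OUT={c:3, e:-1, f:4; rest ⊤}

Merge at B3: IN[B3] = OUT[B2] = {a: ⊤, b: ⊤, c: ⊤, d: ⊤, e: -1, f: 4}
Applying B3's transfer function to that IN value gives OUT[B3] (row B3 above).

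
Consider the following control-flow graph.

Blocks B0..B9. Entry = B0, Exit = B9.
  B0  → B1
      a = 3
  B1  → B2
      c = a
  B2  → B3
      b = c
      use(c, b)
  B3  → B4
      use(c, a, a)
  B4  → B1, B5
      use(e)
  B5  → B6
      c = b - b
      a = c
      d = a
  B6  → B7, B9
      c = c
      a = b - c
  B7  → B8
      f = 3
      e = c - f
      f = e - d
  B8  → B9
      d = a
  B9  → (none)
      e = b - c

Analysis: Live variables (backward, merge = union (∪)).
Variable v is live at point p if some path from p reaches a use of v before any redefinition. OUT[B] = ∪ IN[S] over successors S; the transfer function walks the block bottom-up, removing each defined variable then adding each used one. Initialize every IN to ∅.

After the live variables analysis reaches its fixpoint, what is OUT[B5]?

Answer: {b, c, d}

Derivation:
Per-block solution:
  B0:  IN={e}  OUT={a, e}
  B1:  IN={a, e}  OUT={a, c, e}
  B2:  IN={a, c, e}  OUT={a, b, c, e}
  B3:  IN={a, b, c, e}  OUT={a, b, e}
  B4:  IN={a, b, e}  OUT={a, b, e}
  B5:  IN={b}  OUT={b, c, d}
  B6:  IN={b, c, d}  OUT={a, b, c, d}
  B7:  IN={a, b, c, d}  OUT={a, b, c}
  B8:  IN={a, b, c}  OUT={b, c}
  B9:  IN={b, c}  OUT={}

Merge at B5: OUT[B5] = IN[B6] = {b, c, d}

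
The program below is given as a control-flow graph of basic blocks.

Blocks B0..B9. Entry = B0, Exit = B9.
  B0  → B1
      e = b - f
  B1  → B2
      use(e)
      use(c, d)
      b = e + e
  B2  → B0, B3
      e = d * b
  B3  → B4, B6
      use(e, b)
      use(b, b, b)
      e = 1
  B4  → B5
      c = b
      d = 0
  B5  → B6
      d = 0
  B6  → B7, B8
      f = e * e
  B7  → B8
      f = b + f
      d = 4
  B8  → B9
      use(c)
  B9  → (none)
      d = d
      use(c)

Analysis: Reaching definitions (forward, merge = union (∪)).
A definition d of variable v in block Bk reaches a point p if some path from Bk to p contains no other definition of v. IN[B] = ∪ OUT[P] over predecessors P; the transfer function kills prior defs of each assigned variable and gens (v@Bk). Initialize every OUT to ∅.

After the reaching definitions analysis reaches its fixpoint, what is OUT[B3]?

Converged values:
  B0:  IN={b@B1, e@B2}  OUT={b@B1, e@B0}
  B1:  IN={b@B1, e@B0}  OUT={b@B1, e@B0}
  B2:  IN={b@B1, e@B0}  OUT={b@B1, e@B2}
  B3:  IN={b@B1, e@B2}  OUT={b@B1, e@B3}
  B4:  IN={b@B1, e@B3}  OUT={b@B1, c@B4, d@B4, e@B3}
  B5:  IN={b@B1, c@B4, d@B4, e@B3}  OUT={b@B1, c@B4, d@B5, e@B3}
  B6:  IN={b@B1, c@B4, d@B5, e@B3}  OUT={b@B1, c@B4, d@B5, e@B3, f@B6}
  B7:  IN={b@B1, c@B4, d@B5, e@B3, f@B6}  OUT={b@B1, c@B4, d@B7, e@B3, f@B7}
  B8:  IN={b@B1, c@B4, d@B5, d@B7, e@B3, f@B6, f@B7}  OUT={b@B1, c@B4, d@B5, d@B7, e@B3, f@B6, f@B7}
  B9:  IN={b@B1, c@B4, d@B5, d@B7, e@B3, f@B6, f@B7}  OUT={b@B1, c@B4, d@B9, e@B3, f@B6, f@B7}

Merge at B3: IN[B3] = OUT[B2] = {b@B1, e@B2}
Applying B3's transfer function to that IN value gives OUT[B3] (row B3 above).

Answer: {b@B1, e@B3}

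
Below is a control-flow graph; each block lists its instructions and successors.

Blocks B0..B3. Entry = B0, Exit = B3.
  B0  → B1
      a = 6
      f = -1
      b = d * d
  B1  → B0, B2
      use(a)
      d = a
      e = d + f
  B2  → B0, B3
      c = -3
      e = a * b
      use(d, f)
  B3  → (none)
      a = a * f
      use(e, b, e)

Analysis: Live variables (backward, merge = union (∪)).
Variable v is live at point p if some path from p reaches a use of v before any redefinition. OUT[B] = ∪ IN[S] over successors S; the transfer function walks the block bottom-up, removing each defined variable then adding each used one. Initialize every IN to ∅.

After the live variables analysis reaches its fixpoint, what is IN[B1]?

Answer: {a, b, f}

Derivation:
Converged values:
  B0:   IN={d}   OUT={a, b, f}
  B1:   IN={a, b, f}   OUT={a, b, d, f}
  B2:   IN={a, b, d, f}   OUT={a, b, d, e, f}
  B3:   IN={a, b, e, f}   OUT={}

Merge at B1: OUT[B1] = IN[B0] ⊔ IN[B2] = {a, b, d, f}
Applying B1's transfer function to that OUT value gives IN[B1] (row B1 above).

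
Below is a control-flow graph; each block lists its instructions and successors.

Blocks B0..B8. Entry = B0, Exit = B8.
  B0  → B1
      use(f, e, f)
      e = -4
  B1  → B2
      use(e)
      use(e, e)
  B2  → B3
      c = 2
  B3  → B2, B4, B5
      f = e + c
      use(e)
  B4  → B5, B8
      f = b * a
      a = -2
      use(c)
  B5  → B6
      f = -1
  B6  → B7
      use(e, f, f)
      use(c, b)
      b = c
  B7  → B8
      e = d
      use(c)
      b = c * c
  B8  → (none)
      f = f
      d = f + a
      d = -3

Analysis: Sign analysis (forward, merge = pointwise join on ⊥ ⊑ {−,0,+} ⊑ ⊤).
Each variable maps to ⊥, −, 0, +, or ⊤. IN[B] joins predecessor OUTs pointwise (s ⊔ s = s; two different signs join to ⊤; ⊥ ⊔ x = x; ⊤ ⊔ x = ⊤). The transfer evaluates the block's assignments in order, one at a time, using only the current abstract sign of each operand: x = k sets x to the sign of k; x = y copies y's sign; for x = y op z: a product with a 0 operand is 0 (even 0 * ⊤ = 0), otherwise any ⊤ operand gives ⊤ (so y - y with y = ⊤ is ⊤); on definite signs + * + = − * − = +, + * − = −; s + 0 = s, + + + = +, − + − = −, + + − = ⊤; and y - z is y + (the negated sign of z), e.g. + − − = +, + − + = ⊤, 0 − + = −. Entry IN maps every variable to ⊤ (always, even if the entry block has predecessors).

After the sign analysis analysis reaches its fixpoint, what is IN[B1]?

Converged values:
  B0: | IN=(all ⊤) | OUT={e:-; rest ⊤}
  B1: | IN={e:-; rest ⊤} | OUT={e:-; rest ⊤}
  B2: | IN={e:-; rest ⊤} | OUT={c:+, e:-; rest ⊤}
  B3: | IN={c:+, e:-; rest ⊤} | OUT={c:+, e:-; rest ⊤}
  B4: | IN={c:+, e:-; rest ⊤} | OUT={a:-, c:+, e:-; rest ⊤}
  B5: | IN={c:+, e:-; rest ⊤} | OUT={c:+, e:-, f:-; rest ⊤}
  B6: | IN={c:+, e:-, f:-; rest ⊤} | OUT={b:+, c:+, e:-, f:-; rest ⊤}
  B7: | IN={b:+, c:+, e:-, f:-; rest ⊤} | OUT={b:+, c:+, f:-; rest ⊤}
  B8: | IN={c:+; rest ⊤} | OUT={c:+, d:-; rest ⊤}

Merge at B1: IN[B1] = OUT[B0] = {a: ⊤, b: ⊤, c: ⊤, d: ⊤, e: -, f: ⊤}

Answer: {a: ⊤, b: ⊤, c: ⊤, d: ⊤, e: -, f: ⊤}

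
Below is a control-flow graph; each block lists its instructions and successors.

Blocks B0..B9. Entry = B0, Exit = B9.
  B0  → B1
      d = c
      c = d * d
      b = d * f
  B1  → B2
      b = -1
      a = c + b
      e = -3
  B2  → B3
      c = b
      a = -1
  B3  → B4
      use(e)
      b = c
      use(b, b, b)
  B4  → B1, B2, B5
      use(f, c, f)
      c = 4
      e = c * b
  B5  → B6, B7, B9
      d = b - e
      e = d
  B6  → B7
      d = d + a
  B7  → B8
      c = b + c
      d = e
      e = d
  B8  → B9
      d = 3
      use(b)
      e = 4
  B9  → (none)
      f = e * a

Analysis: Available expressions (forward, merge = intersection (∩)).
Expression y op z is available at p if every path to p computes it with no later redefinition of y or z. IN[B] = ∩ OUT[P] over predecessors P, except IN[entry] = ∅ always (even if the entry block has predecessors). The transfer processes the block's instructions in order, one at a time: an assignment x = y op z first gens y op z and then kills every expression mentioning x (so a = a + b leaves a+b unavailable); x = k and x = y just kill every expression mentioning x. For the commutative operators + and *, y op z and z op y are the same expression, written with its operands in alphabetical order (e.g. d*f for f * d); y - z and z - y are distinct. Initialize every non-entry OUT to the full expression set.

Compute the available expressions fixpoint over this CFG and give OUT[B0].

Answer: {d*d, d*f}

Working:
Per-block solution:
  B0:  IN={}  OUT={d*d, d*f}
  B1:  IN={d*d, d*f}  OUT={b+c, d*d, d*f}
  B2:  IN={d*d, d*f}  OUT={d*d, d*f}
  B3:  IN={d*d, d*f}  OUT={d*d, d*f}
  B4:  IN={d*d, d*f}  OUT={b*c, d*d, d*f}
  B5:  IN={b*c, d*d, d*f}  OUT={b*c}
  B6:  IN={b*c}  OUT={b*c}
  B7:  IN={b*c}  OUT={}
  B8:  IN={}  OUT={}
  B9:  IN={}  OUT={a*e}

B0 is the boundary node: IN[B0] = {}
Applying B0's transfer function to that IN value gives OUT[B0] (row B0 above).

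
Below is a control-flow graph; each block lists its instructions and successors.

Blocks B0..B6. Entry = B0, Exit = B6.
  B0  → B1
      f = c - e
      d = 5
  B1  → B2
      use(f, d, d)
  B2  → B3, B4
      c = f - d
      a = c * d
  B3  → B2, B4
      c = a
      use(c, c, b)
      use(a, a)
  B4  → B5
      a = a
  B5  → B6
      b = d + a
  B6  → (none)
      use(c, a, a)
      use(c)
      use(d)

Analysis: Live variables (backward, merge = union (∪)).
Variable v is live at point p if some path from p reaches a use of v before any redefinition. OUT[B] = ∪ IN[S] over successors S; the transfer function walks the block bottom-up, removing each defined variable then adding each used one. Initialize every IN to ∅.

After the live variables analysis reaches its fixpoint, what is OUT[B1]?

Answer: {b, d, f}

Derivation:
Converged values:
  B0:  IN={b, c, e}  OUT={b, d, f}
  B1:  IN={b, d, f}  OUT={b, d, f}
  B2:  IN={b, d, f}  OUT={a, b, c, d, f}
  B3:  IN={a, b, d, f}  OUT={a, b, c, d, f}
  B4:  IN={a, c, d}  OUT={a, c, d}
  B5:  IN={a, c, d}  OUT={a, c, d}
  B6:  IN={a, c, d}  OUT={}

Merge at B1: OUT[B1] = IN[B2] = {b, d, f}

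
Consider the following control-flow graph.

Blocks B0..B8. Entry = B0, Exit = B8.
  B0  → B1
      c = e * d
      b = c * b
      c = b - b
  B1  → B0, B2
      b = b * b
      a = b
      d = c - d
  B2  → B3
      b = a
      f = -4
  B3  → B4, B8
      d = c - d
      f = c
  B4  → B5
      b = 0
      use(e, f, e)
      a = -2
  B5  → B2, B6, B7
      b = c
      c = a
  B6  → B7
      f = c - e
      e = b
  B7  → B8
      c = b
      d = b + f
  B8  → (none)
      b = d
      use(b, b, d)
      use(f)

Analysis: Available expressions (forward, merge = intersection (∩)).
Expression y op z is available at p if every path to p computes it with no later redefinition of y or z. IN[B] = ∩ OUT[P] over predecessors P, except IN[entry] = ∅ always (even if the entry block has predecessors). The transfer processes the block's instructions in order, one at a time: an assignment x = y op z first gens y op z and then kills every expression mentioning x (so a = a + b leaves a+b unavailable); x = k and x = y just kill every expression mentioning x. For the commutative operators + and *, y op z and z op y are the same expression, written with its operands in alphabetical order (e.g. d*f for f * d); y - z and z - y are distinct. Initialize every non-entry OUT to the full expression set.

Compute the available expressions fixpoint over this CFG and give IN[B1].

Per-block solution:
  B0:  IN={}  OUT={b-b, d*e}
  B1:  IN={b-b, d*e}  OUT={}
  B2:  IN={}  OUT={}
  B3:  IN={}  OUT={}
  B4:  IN={}  OUT={}
  B5:  IN={}  OUT={}
  B6:  IN={}  OUT={}
  B7:  IN={}  OUT={b+f}
  B8:  IN={}  OUT={}

Merge at B1: IN[B1] = OUT[B0] = {b-b, d*e}

Answer: {b-b, d*e}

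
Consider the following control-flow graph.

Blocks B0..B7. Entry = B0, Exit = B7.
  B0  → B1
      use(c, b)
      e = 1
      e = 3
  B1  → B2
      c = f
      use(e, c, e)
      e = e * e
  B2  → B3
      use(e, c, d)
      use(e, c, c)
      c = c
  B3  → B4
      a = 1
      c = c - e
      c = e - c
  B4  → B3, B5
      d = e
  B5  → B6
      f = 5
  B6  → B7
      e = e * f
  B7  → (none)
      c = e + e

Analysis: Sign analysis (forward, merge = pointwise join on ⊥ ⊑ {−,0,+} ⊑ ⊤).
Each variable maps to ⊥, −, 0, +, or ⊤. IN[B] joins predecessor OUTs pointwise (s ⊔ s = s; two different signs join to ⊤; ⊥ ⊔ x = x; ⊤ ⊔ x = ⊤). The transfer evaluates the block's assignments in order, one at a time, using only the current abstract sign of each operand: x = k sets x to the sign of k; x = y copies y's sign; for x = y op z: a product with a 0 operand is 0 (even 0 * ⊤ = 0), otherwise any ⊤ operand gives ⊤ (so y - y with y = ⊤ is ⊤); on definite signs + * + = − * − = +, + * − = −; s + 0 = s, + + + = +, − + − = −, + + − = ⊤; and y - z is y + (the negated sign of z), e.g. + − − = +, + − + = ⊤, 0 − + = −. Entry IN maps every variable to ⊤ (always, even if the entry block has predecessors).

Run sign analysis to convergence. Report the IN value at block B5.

Answer: {a: +, b: ⊤, c: ⊤, d: +, e: +, f: ⊤}

Trace:
Converged values:
  B0: | IN=(all ⊤) | OUT={e:+; rest ⊤}
  B1: | IN={e:+; rest ⊤} | OUT={e:+; rest ⊤}
  B2: | IN={e:+; rest ⊤} | OUT={e:+; rest ⊤}
  B3: | IN={e:+; rest ⊤} | OUT={a:+, e:+; rest ⊤}
  B4: | IN={a:+, e:+; rest ⊤} | OUT={a:+, d:+, e:+; rest ⊤}
  B5: | IN={a:+, d:+, e:+; rest ⊤} | OUT={a:+, d:+, e:+, f:+; rest ⊤}
  B6: | IN={a:+, d:+, e:+, f:+; rest ⊤} | OUT={a:+, d:+, e:+, f:+; rest ⊤}
  B7: | IN={a:+, d:+, e:+, f:+; rest ⊤} | OUT={a:+, c:+, d:+, e:+, f:+; rest ⊤}

Merge at B5: IN[B5] = OUT[B4] = {a: +, b: ⊤, c: ⊤, d: +, e: +, f: ⊤}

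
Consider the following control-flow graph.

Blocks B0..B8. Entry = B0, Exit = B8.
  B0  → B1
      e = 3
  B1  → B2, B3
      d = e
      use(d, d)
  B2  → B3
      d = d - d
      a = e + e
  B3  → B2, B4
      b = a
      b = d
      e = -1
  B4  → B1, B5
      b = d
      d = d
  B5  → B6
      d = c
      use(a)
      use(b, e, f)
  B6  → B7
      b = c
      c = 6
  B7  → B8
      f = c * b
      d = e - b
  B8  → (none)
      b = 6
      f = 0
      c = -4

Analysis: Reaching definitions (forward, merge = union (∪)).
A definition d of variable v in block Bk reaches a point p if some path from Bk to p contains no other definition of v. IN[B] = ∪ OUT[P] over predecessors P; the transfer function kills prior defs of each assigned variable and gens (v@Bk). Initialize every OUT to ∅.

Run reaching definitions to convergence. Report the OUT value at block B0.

Per-block solution:
  B0: | IN={} | OUT={e@B0}
  B1: | IN={a@B2, b@B4, d@B4, e@B0, e@B3} | OUT={a@B2, b@B4, d@B1, e@B0, e@B3}
  B2: | IN={a@B2, b@B3, b@B4, d@B1, d@B2, e@B0, e@B3} | OUT={a@B2, b@B3, b@B4, d@B2, e@B0, e@B3}
  B3: | IN={a@B2, b@B3, b@B4, d@B1, d@B2, e@B0, e@B3} | OUT={a@B2, b@B3, d@B1, d@B2, e@B3}
  B4: | IN={a@B2, b@B3, d@B1, d@B2, e@B3} | OUT={a@B2, b@B4, d@B4, e@B3}
  B5: | IN={a@B2, b@B4, d@B4, e@B3} | OUT={a@B2, b@B4, d@B5, e@B3}
  B6: | IN={a@B2, b@B4, d@B5, e@B3} | OUT={a@B2, b@B6, c@B6, d@B5, e@B3}
  B7: | IN={a@B2, b@B6, c@B6, d@B5, e@B3} | OUT={a@B2, b@B6, c@B6, d@B7, e@B3, f@B7}
  B8: | IN={a@B2, b@B6, c@B6, d@B7, e@B3, f@B7} | OUT={a@B2, b@B8, c@B8, d@B7, e@B3, f@B8}

B0 is the boundary node: IN[B0] = {}
Applying B0's transfer function to that IN value gives OUT[B0] (row B0 above).

Answer: {e@B0}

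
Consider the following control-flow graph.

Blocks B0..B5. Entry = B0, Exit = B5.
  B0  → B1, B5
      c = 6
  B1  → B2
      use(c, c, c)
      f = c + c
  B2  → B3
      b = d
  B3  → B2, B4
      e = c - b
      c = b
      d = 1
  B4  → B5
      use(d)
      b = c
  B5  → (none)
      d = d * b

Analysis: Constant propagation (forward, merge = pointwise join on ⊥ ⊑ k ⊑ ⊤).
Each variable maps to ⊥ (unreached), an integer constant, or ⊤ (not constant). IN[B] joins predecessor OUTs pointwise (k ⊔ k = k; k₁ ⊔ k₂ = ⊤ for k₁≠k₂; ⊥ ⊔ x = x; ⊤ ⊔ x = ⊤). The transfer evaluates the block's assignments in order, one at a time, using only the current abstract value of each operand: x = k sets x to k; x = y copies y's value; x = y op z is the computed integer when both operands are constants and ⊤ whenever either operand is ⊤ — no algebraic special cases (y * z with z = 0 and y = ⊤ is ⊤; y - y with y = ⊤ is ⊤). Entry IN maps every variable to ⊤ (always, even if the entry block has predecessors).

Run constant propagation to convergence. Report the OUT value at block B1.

Answer: {a: ⊤, b: ⊤, c: 6, d: ⊤, e: ⊤, f: 12}

Derivation:
Converged values:
  B0: | IN=(all ⊤) | OUT={c:6; rest ⊤}
  B1: | IN={c:6; rest ⊤} | OUT={c:6, f:12; rest ⊤}
  B2: | IN={f:12; rest ⊤} | OUT={f:12; rest ⊤}
  B3: | IN={f:12; rest ⊤} | OUT={d:1, f:12; rest ⊤}
  B4: | IN={d:1, f:12; rest ⊤} | OUT={d:1, f:12; rest ⊤}
  B5: | IN=(all ⊤) | OUT=(all ⊤)

Merge at B1: IN[B1] = OUT[B0] = {a: ⊤, b: ⊤, c: 6, d: ⊤, e: ⊤, f: ⊤}
Applying B1's transfer function to that IN value gives OUT[B1] (row B1 above).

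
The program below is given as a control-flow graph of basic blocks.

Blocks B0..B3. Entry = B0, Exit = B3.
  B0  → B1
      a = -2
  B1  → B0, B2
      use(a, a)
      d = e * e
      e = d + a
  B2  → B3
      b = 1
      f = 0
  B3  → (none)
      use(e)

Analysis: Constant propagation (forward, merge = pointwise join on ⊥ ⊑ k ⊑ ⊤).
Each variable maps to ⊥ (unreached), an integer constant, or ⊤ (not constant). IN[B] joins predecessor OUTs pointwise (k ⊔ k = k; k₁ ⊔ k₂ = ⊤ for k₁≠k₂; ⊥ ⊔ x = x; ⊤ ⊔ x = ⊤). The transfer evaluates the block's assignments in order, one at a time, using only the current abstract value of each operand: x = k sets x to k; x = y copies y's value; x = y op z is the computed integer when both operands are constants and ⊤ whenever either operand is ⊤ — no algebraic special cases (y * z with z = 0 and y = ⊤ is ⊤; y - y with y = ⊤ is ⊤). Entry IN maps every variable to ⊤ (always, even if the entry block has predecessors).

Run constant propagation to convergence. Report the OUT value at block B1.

Converged values:
  B0:   IN=(all ⊤)   OUT={a:-2; rest ⊤}
  B1:   IN={a:-2; rest ⊤}   OUT={a:-2; rest ⊤}
  B2:   IN={a:-2; rest ⊤}   OUT={a:-2, b:1, f:0; rest ⊤}
  B3:   IN={a:-2, b:1, f:0; rest ⊤}   OUT={a:-2, b:1, f:0; rest ⊤}

Merge at B1: IN[B1] = OUT[B0] = {a: -2, b: ⊤, c: ⊤, d: ⊤, e: ⊤, f: ⊤}
Applying B1's transfer function to that IN value gives OUT[B1] (row B1 above).

Answer: {a: -2, b: ⊤, c: ⊤, d: ⊤, e: ⊤, f: ⊤}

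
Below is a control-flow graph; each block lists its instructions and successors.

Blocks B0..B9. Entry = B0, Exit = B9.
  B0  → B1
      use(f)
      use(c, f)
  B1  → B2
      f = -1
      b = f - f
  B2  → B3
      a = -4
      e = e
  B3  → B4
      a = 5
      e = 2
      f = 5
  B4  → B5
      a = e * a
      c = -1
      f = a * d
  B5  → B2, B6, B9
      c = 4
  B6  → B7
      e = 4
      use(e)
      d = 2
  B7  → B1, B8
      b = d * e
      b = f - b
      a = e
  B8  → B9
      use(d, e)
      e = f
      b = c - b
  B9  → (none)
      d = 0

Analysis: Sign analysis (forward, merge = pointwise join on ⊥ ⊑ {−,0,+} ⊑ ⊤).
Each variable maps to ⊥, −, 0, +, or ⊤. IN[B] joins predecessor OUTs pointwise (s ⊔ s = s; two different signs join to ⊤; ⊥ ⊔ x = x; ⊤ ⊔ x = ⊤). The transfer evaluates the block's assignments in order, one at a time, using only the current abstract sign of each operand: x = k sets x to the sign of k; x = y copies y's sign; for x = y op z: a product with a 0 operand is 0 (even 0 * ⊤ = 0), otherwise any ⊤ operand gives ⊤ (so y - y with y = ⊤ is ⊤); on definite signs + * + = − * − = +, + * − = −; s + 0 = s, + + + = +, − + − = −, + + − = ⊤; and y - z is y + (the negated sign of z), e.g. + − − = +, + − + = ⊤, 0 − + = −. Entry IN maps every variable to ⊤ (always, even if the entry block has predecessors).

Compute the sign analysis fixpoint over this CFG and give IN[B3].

Answer: {a: -, b: ⊤, c: ⊤, d: ⊤, e: ⊤, f: ⊤}

Working:
Fixpoint table:
  B0: | IN=(all ⊤) | OUT=(all ⊤)
  B1: | IN=(all ⊤) | OUT={f:-; rest ⊤}
  B2: | IN=(all ⊤) | OUT={a:-; rest ⊤}
  B3: | IN={a:-; rest ⊤} | OUT={a:+, e:+, f:+; rest ⊤}
  B4: | IN={a:+, e:+, f:+; rest ⊤} | OUT={a:+, c:-, e:+; rest ⊤}
  B5: | IN={a:+, c:-, e:+; rest ⊤} | OUT={a:+, c:+, e:+; rest ⊤}
  B6: | IN={a:+, c:+, e:+; rest ⊤} | OUT={a:+, c:+, d:+, e:+; rest ⊤}
  B7: | IN={a:+, c:+, d:+, e:+; rest ⊤} | OUT={a:+, c:+, d:+, e:+; rest ⊤}
  B8: | IN={a:+, c:+, d:+, e:+; rest ⊤} | OUT={a:+, c:+, d:+; rest ⊤}
  B9: | IN={a:+, c:+; rest ⊤} | OUT={a:+, c:+, d:0; rest ⊤}

Merge at B3: IN[B3] = OUT[B2] = {a: -, b: ⊤, c: ⊤, d: ⊤, e: ⊤, f: ⊤}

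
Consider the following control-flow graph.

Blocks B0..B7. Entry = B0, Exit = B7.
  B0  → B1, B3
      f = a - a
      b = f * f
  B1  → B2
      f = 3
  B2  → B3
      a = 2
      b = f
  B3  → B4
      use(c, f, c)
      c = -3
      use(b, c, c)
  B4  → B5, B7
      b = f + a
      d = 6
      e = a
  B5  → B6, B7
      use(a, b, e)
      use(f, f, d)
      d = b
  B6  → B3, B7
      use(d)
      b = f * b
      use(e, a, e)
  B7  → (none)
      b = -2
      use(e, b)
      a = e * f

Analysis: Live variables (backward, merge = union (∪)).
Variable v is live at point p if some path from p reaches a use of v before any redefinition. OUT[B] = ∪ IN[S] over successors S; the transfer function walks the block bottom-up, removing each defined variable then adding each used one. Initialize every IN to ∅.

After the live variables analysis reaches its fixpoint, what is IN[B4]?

Per-block solution:
  B0:   IN={a, c}   OUT={a, b, c, f}
  B1:   IN={c}   OUT={c, f}
  B2:   IN={c, f}   OUT={a, b, c, f}
  B3:   IN={a, b, c, f}   OUT={a, c, f}
  B4:   IN={a, c, f}   OUT={a, b, c, d, e, f}
  B5:   IN={a, b, c, d, e, f}   OUT={a, b, c, d, e, f}
  B6:   IN={a, b, c, d, e, f}   OUT={a, b, c, e, f}
  B7:   IN={e, f}   OUT={}

Merge at B4: OUT[B4] = IN[B5] ⊔ IN[B7] = {a, b, c, d, e, f}
Applying B4's transfer function to that OUT value gives IN[B4] (row B4 above).

Answer: {a, c, f}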